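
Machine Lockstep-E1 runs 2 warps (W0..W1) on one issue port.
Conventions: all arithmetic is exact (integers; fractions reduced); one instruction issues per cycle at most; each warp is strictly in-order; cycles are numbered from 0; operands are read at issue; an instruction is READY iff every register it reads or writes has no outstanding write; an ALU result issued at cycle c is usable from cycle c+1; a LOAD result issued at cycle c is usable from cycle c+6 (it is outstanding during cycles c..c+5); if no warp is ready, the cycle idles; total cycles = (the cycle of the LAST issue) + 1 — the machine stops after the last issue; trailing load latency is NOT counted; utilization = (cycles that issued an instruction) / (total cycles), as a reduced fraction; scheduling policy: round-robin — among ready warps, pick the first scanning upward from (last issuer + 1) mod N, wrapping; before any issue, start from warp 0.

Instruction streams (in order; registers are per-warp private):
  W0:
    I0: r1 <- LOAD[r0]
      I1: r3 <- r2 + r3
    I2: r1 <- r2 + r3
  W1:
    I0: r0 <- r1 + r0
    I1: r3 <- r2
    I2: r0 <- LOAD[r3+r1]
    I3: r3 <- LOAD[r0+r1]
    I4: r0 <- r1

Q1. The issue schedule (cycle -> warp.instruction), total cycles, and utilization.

cycle 0: W0.I0
cycle 1: W1.I0
cycle 2: W0.I1
cycle 3: W1.I1
cycle 4: W1.I2
cycle 5: idle
cycle 6: W0.I2
cycle 7: idle
cycle 8: idle
cycle 9: idle
cycle 10: W1.I3
cycle 11: W1.I4

Answer: 12 cycles, utilization 2/3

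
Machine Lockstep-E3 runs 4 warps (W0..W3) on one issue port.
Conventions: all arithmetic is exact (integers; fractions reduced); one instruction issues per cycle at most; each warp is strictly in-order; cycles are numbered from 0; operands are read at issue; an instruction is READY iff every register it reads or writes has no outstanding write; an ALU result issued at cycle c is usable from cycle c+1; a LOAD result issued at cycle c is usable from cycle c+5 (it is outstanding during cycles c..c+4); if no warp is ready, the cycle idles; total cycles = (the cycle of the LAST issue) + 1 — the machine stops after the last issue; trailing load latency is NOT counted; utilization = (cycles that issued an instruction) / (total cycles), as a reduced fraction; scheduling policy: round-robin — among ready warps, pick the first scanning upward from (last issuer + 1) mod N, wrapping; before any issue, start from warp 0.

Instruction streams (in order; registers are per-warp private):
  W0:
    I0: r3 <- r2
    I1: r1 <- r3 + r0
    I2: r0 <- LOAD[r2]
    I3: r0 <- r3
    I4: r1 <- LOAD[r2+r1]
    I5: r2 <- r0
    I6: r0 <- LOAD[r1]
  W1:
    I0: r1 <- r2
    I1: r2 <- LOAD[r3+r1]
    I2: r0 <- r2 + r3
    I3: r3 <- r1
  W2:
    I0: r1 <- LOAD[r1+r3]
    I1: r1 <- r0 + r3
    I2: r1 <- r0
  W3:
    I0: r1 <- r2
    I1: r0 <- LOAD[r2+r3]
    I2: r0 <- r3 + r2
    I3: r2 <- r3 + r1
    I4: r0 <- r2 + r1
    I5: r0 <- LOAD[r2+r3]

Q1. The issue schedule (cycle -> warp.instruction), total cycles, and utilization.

cycle 0: W0.I0
cycle 1: W1.I0
cycle 2: W2.I0
cycle 3: W3.I0
cycle 4: W0.I1
cycle 5: W1.I1
cycle 6: W3.I1
cycle 7: W0.I2
cycle 8: W2.I1
cycle 9: W2.I2
cycle 10: W1.I2
cycle 11: W3.I2
cycle 12: W0.I3
cycle 13: W1.I3
cycle 14: W3.I3
cycle 15: W0.I4
cycle 16: W3.I4
cycle 17: W0.I5
cycle 18: W3.I5
cycle 19: idle
cycle 20: W0.I6

Answer: 21 cycles, utilization 20/21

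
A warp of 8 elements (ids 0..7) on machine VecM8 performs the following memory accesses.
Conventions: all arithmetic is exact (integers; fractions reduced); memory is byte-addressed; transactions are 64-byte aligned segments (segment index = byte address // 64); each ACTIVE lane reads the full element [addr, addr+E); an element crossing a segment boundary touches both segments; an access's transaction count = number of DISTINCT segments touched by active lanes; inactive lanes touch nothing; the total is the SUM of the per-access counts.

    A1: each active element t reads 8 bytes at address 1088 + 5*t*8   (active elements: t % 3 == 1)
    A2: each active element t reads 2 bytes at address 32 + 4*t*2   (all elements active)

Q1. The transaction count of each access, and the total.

A1: 3 transactions
A2: 2 transactions

Answer: 3,2; total 5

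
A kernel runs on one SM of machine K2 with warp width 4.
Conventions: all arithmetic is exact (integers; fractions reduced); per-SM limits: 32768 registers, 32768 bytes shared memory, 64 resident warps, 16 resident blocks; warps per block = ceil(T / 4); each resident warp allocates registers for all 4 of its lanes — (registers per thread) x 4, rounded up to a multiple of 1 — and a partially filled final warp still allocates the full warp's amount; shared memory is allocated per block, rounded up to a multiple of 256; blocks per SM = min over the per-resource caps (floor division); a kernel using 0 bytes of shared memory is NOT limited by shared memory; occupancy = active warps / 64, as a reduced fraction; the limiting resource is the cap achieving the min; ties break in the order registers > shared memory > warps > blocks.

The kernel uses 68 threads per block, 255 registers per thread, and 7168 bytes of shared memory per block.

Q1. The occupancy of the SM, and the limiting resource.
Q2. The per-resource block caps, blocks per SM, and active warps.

Answer: occupancy 17/64, limited by registers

registers: 1 block
shared memory: 4 blocks
warps: 3 blocks
blocks: 16 blocks

Answer: 1 block, 17 active warps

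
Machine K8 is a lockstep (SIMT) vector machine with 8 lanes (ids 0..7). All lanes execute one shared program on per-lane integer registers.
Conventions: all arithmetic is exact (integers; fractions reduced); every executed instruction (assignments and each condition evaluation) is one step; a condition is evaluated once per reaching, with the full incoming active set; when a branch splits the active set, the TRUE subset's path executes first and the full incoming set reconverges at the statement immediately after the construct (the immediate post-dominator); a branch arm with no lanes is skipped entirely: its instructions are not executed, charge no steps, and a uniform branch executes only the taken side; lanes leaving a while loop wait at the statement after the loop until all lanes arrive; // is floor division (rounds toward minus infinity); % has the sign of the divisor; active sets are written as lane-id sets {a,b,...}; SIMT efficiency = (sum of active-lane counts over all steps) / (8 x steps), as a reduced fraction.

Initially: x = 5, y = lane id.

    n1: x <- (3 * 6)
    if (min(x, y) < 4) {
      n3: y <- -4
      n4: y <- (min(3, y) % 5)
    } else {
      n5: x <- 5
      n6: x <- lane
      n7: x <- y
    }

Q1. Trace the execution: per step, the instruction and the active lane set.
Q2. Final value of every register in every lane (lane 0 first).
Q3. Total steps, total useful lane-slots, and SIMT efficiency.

step 0: x <- (3 * 6)                 {0,1,2,3,4,5,6,7}
step 1: eval (min(x, y) < 4)         {0,1,2,3,4,5,6,7}
step 2: y <- -4                      {0,1,2,3}
step 3: y <- (min(3, y) % 5)         {0,1,2,3}
step 4: x <- 5                       {4,5,6,7}
step 5: x <- lane                    {4,5,6,7}
step 6: x <- y                       {4,5,6,7}

Answer: 7 steps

x: 18,18,18,18,4,5,6,7
y: 1,1,1,1,4,5,6,7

steps = 7; useful = 36; efficiency = 36/56 = 9/14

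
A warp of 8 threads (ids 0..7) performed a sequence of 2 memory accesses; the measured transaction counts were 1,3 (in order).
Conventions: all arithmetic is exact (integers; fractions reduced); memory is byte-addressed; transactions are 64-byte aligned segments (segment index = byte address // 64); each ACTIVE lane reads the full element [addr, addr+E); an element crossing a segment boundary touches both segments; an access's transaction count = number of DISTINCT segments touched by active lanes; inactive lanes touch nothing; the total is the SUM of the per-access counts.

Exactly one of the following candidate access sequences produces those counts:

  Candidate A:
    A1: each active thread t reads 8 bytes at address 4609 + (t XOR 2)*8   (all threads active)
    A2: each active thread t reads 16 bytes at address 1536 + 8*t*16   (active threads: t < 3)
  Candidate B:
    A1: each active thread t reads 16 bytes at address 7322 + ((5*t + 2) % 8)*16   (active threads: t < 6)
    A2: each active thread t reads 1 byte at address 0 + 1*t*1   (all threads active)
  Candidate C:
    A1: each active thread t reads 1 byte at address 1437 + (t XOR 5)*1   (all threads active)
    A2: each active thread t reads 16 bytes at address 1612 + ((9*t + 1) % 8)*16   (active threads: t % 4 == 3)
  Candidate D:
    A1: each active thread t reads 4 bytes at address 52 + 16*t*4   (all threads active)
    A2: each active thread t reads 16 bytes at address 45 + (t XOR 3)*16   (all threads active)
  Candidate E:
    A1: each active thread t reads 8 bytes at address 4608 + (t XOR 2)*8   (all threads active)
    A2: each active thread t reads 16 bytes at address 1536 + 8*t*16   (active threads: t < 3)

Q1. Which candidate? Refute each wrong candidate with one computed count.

A: A1 gives 2 transactions, not 1
B: A1 gives 3 transactions, not 1
C: A2 gives 2 transactions, not 3
D: A1 gives 8 transactions, not 1
E: all counts match (1,3)

Answer: E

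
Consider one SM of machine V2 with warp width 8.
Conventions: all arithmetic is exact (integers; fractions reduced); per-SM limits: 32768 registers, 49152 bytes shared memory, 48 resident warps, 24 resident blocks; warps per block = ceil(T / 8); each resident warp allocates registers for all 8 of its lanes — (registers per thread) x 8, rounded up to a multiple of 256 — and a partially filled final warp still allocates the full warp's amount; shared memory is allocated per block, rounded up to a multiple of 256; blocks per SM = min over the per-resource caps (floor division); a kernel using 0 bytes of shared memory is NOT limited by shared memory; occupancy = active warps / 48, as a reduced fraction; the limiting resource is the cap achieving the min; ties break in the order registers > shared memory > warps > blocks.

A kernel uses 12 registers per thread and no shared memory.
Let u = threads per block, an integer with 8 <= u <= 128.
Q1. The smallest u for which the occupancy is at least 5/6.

Answer: u = 9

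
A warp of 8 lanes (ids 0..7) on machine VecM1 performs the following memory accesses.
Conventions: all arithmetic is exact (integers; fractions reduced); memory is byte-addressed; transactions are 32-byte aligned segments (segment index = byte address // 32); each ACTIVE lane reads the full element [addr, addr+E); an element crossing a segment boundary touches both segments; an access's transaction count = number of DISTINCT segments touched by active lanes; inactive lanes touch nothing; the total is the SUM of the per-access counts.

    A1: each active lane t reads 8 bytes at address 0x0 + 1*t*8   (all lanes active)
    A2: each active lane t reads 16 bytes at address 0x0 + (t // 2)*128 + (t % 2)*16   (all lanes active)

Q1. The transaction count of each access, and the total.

A1: 2 transactions
A2: 4 transactions

Answer: 2,4; total 6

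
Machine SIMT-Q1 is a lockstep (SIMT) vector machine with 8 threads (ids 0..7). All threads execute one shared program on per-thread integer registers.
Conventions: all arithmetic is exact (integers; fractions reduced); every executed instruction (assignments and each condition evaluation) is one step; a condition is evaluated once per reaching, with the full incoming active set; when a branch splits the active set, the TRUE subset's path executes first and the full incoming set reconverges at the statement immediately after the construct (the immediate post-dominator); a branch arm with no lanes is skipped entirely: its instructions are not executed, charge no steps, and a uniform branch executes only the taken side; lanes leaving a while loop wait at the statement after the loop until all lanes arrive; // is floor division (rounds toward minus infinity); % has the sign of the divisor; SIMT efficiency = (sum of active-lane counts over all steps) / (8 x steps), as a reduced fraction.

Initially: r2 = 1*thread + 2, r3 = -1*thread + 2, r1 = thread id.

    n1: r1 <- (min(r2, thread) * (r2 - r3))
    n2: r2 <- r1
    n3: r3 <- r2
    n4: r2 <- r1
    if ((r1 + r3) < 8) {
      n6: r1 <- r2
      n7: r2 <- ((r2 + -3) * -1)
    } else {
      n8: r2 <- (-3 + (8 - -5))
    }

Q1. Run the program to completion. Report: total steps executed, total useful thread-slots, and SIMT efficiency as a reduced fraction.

Answer: 8 steps, 50 useful, 25/32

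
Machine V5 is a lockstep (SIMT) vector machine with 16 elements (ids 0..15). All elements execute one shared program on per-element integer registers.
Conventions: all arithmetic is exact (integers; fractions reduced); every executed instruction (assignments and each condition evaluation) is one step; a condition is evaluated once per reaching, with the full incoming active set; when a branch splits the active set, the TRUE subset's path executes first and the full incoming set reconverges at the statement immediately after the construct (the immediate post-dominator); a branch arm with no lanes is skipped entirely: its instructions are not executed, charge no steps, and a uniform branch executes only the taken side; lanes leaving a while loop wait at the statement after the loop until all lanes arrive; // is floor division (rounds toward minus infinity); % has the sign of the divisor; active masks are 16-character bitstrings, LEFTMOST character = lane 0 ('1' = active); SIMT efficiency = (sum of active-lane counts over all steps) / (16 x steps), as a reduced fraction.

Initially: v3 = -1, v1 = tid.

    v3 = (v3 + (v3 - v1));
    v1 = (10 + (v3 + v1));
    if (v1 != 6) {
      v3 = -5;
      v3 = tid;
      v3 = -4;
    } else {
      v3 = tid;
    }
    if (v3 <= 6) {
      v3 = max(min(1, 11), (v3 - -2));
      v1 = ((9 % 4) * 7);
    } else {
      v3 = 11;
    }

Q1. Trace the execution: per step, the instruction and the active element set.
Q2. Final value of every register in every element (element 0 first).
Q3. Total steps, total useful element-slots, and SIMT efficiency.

step 0: v3 <- (v3 + (v3 - v1))       1111111111111111
step 1: v1 <- (10 + (v3 + v1))       1111111111111111
step 2: eval (v1 != 6)               1111111111111111
step 3: v3 <- -5                     1111111111111111
step 4: v3 <- tid                    1111111111111111
step 5: v3 <- -4                     1111111111111111
step 6: eval (v3 <= 6)               1111111111111111
step 7: v3 <- max(min(1, 11), (v3 - -2)) 1111111111111111
step 8: v1 <- ((9 % 4) * 7)          1111111111111111

Answer: 9 steps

v3: 1,1,1,1,1,1,1,1,1,1,1,1,1,1,1,1
v1: 7,7,7,7,7,7,7,7,7,7,7,7,7,7,7,7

steps = 9; useful = 144; efficiency = 144/144 = 1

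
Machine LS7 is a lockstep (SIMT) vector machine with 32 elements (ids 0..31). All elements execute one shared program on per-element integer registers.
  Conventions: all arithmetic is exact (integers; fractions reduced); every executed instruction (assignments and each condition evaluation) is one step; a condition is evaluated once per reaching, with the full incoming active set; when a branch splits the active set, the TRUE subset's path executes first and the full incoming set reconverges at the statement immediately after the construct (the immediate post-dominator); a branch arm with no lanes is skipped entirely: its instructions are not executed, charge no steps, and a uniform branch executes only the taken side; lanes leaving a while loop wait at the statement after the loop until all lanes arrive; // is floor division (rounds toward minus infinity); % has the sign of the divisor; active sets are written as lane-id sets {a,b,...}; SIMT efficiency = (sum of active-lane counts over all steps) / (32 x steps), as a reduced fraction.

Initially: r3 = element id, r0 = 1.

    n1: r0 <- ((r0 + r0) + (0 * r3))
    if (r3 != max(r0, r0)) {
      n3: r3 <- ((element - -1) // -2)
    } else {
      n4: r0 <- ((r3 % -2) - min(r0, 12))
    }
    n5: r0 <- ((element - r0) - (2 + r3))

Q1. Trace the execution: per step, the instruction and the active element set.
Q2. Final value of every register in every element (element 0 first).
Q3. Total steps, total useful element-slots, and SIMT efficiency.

step 0: r0 <- ((r0 + r0) + (0 * r3)) {0,1,2,3,4,5,6,7,8,9,10,11,12,13,14,15,16,17,18,19,20,21,22,23,24,25,26,27,28,29,30,31}
step 1: eval (r3 != max(r0, r0))     {0,1,2,3,4,5,6,7,8,9,10,11,12,13,14,15,16,17,18,19,20,21,22,23,24,25,26,27,28,29,30,31}
step 2: r3 <- ((element - -1) // -2) {0,1,3,4,5,6,7,8,9,10,11,12,13,14,15,16,17,18,19,20,21,22,23,24,25,26,27,28,29,30,31}
step 3: r0 <- ((r3 % -2) - min(r0, 12)) {2}
step 4: r0 <- ((element - r0) - (2 + r3)) {0,1,2,3,4,5,6,7,8,9,10,11,12,13,14,15,16,17,18,19,20,21,22,23,24,25,26,27,28,29,30,31}

Answer: 5 steps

r3: -1,-1,2,-2,-3,-3,-4,-4,-5,-5,-6,-6,-7,-7,-8,-8,-9,-9,-10,-10,-11,-11,-12,-12,-13,-13,-14,-14,-15,-15,-16,-16
r0: -3,-2,0,1,3,4,6,7,9,10,12,13,15,16,18,19,21,22,24,25,27,28,30,31,33,34,36,37,39,40,42,43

steps = 5; useful = 128; efficiency = 128/160 = 4/5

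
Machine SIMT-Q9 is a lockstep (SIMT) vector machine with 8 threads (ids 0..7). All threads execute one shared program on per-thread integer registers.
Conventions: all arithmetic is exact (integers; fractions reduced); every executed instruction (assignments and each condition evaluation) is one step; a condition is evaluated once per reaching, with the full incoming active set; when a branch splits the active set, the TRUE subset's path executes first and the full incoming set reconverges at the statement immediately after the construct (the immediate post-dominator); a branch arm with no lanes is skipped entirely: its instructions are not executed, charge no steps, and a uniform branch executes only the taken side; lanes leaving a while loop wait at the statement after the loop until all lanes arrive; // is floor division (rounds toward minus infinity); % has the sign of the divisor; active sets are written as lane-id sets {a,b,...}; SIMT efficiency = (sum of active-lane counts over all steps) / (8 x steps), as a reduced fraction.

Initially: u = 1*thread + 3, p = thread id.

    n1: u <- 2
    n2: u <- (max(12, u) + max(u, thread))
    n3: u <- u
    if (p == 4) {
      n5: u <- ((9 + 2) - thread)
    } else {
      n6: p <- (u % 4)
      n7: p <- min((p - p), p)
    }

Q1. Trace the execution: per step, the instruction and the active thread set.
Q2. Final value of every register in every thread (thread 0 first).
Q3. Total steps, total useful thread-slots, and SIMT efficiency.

step 0: u <- 2                       {0,1,2,3,4,5,6,7}
step 1: u <- (max(12, u) + max(u, thread)) {0,1,2,3,4,5,6,7}
step 2: u <- u                       {0,1,2,3,4,5,6,7}
step 3: eval (p == 4)                {0,1,2,3,4,5,6,7}
step 4: u <- ((9 + 2) - thread)      {4}
step 5: p <- (u % 4)                 {0,1,2,3,5,6,7}
step 6: p <- min((p - p), p)         {0,1,2,3,5,6,7}

Answer: 7 steps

u: 14,14,14,15,7,17,18,19
p: 0,0,0,0,4,0,0,0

steps = 7; useful = 47; efficiency = 47/56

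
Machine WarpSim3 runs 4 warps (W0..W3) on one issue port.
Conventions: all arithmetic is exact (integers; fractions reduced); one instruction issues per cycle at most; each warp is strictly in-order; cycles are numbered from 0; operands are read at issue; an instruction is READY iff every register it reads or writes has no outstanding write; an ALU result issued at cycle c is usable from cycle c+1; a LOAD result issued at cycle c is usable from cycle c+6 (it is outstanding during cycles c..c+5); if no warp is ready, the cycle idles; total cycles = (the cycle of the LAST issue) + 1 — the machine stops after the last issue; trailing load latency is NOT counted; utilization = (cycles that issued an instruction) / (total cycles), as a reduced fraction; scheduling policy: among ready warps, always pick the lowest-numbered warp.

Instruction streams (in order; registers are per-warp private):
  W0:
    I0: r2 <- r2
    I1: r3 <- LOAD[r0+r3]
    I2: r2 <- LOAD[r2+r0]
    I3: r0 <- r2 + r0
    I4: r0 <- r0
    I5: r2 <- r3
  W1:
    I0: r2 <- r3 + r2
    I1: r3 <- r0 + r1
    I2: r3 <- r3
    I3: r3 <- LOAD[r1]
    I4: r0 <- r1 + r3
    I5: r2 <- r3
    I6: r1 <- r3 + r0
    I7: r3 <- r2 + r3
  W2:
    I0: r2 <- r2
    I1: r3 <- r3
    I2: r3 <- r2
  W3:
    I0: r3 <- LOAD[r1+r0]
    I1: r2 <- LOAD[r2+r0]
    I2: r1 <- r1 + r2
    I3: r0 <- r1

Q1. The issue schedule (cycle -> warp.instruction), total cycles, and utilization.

cycle 0: W0.I0
cycle 1: W0.I1
cycle 2: W0.I2
cycle 3: W1.I0
cycle 4: W1.I1
cycle 5: W1.I2
cycle 6: W1.I3
cycle 7: W2.I0
cycle 8: W0.I3
cycle 9: W0.I4
cycle 10: W0.I5
cycle 11: W2.I1
cycle 12: W1.I4
cycle 13: W1.I5
cycle 14: W1.I6
cycle 15: W1.I7
cycle 16: W2.I2
cycle 17: W3.I0
cycle 18: W3.I1
cycle 19: idle
cycle 20: idle
cycle 21: idle
cycle 22: idle
cycle 23: idle
cycle 24: W3.I2
cycle 25: W3.I3

Answer: 26 cycles, utilization 21/26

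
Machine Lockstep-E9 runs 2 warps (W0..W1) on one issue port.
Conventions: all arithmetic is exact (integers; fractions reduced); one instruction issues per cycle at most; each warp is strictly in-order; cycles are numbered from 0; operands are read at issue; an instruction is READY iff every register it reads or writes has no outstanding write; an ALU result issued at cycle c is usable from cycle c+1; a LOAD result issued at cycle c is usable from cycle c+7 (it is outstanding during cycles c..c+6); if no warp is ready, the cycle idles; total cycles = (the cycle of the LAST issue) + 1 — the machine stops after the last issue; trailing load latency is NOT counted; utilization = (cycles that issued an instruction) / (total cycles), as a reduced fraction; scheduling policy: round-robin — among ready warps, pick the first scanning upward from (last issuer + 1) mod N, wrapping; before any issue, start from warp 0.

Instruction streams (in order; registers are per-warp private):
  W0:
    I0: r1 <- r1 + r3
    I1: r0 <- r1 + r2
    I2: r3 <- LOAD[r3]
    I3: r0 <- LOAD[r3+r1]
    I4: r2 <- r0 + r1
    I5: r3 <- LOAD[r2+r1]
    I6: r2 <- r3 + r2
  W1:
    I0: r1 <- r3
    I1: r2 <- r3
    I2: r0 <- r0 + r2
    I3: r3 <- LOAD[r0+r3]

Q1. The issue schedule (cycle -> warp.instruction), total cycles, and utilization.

cycle 0: W0.I0
cycle 1: W1.I0
cycle 2: W0.I1
cycle 3: W1.I1
cycle 4: W0.I2
cycle 5: W1.I2
cycle 6: W1.I3
cycle 7: idle
cycle 8: idle
cycle 9: idle
cycle 10: idle
cycle 11: W0.I3
cycle 12: idle
cycle 13: idle
cycle 14: idle
cycle 15: idle
cycle 16: idle
cycle 17: idle
cycle 18: W0.I4
cycle 19: W0.I5
cycle 20: idle
cycle 21: idle
cycle 22: idle
cycle 23: idle
cycle 24: idle
cycle 25: idle
cycle 26: W0.I6

Answer: 27 cycles, utilization 11/27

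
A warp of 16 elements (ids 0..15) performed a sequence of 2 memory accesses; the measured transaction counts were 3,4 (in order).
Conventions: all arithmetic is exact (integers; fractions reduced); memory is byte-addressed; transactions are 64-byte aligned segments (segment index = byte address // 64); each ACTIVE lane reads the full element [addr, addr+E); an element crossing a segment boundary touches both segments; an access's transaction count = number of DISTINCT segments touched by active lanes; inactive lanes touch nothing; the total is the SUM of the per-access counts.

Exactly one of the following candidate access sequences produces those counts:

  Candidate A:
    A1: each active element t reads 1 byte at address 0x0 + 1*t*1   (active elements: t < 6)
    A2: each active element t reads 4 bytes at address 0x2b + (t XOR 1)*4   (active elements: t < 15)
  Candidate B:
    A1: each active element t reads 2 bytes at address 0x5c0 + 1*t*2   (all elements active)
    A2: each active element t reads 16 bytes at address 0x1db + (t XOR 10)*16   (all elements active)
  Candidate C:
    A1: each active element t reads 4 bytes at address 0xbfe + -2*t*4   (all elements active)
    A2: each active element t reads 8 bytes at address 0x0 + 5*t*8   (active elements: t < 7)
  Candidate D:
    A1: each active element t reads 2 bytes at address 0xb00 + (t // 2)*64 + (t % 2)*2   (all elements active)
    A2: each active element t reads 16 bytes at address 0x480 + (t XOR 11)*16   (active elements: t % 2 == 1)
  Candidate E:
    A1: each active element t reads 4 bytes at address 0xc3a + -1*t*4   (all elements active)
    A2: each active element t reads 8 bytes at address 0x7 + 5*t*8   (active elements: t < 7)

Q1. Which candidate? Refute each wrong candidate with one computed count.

A: A1 gives 1 transaction, not 3
B: A1 gives 1 transaction, not 3
D: A1 gives 8 transactions, not 3
E: A1 gives 2 transactions, not 3
C: all counts match (3,4)

Answer: C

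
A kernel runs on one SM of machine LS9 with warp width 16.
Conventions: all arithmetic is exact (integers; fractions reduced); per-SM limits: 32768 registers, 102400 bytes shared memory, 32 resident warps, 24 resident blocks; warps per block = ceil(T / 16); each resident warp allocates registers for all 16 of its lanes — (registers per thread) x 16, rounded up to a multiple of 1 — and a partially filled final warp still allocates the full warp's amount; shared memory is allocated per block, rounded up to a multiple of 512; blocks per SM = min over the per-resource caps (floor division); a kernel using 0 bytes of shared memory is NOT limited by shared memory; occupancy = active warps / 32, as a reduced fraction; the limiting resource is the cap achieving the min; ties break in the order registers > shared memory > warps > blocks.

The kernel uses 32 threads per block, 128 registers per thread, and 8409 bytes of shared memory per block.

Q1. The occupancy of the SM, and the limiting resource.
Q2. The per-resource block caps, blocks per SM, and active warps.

Answer: occupancy 1/2, limited by registers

registers: 8 blocks
shared memory: 11 blocks
warps: 16 blocks
blocks: 24 blocks

Answer: 8 blocks, 16 active warps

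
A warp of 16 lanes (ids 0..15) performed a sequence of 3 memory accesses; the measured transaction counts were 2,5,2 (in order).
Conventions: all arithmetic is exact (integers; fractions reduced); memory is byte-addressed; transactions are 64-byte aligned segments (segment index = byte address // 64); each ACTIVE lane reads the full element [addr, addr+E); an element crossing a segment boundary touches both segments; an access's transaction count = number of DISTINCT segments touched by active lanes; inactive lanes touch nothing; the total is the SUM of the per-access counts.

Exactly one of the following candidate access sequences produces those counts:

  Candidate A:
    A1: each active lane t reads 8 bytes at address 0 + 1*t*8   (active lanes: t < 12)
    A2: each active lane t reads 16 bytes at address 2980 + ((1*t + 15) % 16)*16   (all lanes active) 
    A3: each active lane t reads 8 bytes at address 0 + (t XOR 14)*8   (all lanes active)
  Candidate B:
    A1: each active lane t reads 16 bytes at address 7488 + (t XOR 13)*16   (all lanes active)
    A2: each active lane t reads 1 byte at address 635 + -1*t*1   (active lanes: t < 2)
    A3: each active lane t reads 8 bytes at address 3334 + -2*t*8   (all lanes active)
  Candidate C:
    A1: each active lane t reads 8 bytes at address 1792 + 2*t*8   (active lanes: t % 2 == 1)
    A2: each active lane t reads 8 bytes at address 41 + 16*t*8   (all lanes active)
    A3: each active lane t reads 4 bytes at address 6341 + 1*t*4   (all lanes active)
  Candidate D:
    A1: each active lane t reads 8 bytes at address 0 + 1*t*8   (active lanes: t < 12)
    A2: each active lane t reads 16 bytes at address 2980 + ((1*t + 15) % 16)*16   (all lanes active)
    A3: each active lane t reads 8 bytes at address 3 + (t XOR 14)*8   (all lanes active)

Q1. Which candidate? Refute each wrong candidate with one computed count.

B: A1 gives 4 transactions, not 2
C: A1 gives 4 transactions, not 2
D: A3 gives 3 transactions, not 2
A: all counts match (2,5,2)

Answer: A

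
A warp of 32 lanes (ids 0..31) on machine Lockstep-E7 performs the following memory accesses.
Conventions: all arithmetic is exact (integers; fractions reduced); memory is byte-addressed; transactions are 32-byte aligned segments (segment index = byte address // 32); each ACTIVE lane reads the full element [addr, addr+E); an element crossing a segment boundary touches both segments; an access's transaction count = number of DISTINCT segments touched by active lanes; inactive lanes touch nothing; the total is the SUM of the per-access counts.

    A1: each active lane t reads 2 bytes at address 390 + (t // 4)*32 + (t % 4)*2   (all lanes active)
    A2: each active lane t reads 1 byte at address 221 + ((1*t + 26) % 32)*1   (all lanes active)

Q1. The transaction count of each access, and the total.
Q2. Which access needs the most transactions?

A1: 8 transactions
A2: 2 transactions

Answer: 8,2; total 10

Answer: A1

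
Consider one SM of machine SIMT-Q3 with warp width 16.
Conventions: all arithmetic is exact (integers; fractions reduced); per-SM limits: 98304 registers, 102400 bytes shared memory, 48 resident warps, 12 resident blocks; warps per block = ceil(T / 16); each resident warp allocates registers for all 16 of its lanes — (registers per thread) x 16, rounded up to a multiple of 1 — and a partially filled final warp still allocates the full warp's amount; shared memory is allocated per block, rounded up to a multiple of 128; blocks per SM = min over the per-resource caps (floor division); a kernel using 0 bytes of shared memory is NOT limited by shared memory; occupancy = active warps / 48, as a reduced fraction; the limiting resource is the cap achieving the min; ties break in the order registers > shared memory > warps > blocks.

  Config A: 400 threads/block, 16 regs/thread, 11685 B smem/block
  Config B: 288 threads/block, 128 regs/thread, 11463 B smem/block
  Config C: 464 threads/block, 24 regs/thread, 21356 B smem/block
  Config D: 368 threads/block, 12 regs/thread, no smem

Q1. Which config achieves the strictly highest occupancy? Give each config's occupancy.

occupancies: A 25/48, B 3/4, C 29/48, D 23/24

Answer: D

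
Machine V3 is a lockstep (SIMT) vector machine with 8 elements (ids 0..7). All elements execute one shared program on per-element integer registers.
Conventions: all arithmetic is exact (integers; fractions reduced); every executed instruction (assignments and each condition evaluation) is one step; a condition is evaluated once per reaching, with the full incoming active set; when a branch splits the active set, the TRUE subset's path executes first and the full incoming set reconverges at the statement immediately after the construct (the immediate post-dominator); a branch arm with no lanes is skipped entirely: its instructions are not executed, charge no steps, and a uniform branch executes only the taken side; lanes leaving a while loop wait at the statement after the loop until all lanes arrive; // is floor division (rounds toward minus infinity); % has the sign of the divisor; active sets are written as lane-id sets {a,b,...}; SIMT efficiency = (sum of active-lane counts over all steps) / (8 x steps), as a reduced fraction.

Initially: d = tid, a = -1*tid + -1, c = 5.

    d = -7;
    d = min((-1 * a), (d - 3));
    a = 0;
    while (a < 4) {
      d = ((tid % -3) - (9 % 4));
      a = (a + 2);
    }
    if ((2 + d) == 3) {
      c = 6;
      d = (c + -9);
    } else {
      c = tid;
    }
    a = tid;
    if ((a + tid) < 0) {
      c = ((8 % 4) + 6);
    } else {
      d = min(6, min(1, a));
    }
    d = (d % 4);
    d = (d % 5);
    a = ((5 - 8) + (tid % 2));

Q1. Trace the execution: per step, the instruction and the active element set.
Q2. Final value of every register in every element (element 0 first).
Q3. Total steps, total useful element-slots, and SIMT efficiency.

step 0: d <- -7                      {0,1,2,3,4,5,6,7}
step 1: d <- min((-1 * a), (d - 3))  {0,1,2,3,4,5,6,7}
step 2: a <- 0                       {0,1,2,3,4,5,6,7}
step 3: eval (a < 4)                 {0,1,2,3,4,5,6,7}
step 4: d <- ((tid % -3) - (9 % 4))  {0,1,2,3,4,5,6,7}
step 5: a <- (a + 2)                 {0,1,2,3,4,5,6,7}
step 6: eval (a < 4)                 {0,1,2,3,4,5,6,7}
step 7: d <- ((tid % -3) - (9 % 4))  {0,1,2,3,4,5,6,7}
step 8: a <- (a + 2)                 {0,1,2,3,4,5,6,7}
step 9: eval (a < 4)                 {0,1,2,3,4,5,6,7}
step 10: eval ((2 + d) == 3)          {0,1,2,3,4,5,6,7}
step 11: c <- tid                     {0,1,2,3,4,5,6,7}
step 12: a <- tid                     {0,1,2,3,4,5,6,7}
step 13: eval ((a + tid) < 0)         {0,1,2,3,4,5,6,7}
step 14: d <- min(6, min(1, a))       {0,1,2,3,4,5,6,7}
step 15: d <- (d % 4)                 {0,1,2,3,4,5,6,7}
step 16: d <- (d % 5)                 {0,1,2,3,4,5,6,7}
step 17: a <- ((5 - 8) + (tid % 2))   {0,1,2,3,4,5,6,7}

Answer: 18 steps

d: 0,1,1,1,1,1,1,1
a: -3,-2,-3,-2,-3,-2,-3,-2
c: 0,1,2,3,4,5,6,7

steps = 18; useful = 144; efficiency = 144/144 = 1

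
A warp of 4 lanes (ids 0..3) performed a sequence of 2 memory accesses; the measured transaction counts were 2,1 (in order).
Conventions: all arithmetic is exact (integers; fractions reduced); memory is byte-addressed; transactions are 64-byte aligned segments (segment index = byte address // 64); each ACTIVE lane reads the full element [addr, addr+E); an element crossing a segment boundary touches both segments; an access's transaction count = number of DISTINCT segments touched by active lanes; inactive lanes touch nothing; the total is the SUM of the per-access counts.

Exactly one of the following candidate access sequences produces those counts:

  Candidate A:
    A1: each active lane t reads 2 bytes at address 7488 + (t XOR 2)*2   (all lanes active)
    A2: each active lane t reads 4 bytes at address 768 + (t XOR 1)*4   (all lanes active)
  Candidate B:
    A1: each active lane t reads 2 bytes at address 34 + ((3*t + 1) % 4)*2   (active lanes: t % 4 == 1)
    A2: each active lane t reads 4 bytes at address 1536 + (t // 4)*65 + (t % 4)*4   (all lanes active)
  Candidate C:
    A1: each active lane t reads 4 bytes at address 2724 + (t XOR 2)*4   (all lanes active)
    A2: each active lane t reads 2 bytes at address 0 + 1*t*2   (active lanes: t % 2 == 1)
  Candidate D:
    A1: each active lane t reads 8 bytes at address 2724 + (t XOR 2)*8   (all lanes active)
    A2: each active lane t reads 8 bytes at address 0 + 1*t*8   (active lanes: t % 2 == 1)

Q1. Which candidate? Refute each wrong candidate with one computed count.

A: A1 gives 1 transaction, not 2
B: A1 gives 1 transaction, not 2
C: A1 gives 1 transaction, not 2
D: all counts match (2,1)

Answer: D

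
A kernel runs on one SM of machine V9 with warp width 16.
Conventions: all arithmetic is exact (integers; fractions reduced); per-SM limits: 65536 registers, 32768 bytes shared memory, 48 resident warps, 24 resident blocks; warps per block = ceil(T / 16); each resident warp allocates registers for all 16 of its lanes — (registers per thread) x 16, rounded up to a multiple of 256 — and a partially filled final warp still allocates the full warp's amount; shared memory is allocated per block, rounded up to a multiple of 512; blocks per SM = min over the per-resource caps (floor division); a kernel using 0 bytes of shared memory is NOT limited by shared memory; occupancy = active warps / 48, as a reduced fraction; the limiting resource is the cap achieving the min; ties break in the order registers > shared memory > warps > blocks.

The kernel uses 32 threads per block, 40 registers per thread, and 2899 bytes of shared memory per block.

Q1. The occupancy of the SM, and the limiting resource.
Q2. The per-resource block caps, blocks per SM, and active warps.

Answer: occupancy 5/12, limited by shared memory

registers: 42 blocks
shared memory: 10 blocks
warps: 24 blocks
blocks: 24 blocks

Answer: 10 blocks, 20 active warps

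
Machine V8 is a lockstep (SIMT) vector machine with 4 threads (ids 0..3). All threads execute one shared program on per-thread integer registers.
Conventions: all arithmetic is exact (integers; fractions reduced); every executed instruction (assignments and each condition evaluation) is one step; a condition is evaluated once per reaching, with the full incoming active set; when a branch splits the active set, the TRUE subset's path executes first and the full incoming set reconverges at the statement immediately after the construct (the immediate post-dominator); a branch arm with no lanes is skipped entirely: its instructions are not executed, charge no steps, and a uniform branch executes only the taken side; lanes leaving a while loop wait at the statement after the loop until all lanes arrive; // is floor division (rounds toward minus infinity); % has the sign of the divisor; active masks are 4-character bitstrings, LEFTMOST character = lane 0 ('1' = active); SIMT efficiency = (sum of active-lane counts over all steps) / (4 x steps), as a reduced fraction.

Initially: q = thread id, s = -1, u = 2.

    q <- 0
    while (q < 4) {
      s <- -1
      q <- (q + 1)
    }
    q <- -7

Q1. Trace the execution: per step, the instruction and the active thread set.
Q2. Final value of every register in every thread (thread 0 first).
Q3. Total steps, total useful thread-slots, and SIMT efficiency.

step 0: q <- 0                       1111
step 1: eval (q < 4)                 1111
step 2: s <- -1                      1111
step 3: q <- (q + 1)                 1111
step 4: eval (q < 4)                 1111
step 5: s <- -1                      1111
step 6: q <- (q + 1)                 1111
step 7: eval (q < 4)                 1111
step 8: s <- -1                      1111
step 9: q <- (q + 1)                 1111
step 10: eval (q < 4)                 1111
step 11: s <- -1                      1111
step 12: q <- (q + 1)                 1111
step 13: eval (q < 4)                 1111
step 14: q <- -7                      1111

Answer: 15 steps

q: -7,-7,-7,-7
s: -1,-1,-1,-1
u: 2,2,2,2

steps = 15; useful = 60; efficiency = 60/60 = 1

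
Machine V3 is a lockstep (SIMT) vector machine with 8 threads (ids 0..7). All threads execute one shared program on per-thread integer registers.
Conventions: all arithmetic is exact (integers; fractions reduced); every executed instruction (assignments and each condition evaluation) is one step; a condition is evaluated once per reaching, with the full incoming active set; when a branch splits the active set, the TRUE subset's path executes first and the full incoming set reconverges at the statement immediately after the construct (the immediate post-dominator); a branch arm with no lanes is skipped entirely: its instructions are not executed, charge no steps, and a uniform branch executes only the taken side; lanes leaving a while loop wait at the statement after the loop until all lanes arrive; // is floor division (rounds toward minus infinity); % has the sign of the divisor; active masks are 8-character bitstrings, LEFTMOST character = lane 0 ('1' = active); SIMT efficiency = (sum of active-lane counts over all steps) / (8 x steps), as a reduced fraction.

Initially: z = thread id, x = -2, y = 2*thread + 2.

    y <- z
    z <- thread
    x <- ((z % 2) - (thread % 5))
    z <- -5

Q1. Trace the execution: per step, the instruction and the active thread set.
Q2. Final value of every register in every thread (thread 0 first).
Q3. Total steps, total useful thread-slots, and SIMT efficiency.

step 0: y <- z                       11111111
step 1: z <- thread                  11111111
step 2: x <- ((z % 2) - (thread % 5)) 11111111
step 3: z <- -5                      11111111

Answer: 4 steps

z: -5,-5,-5,-5,-5,-5,-5,-5
x: 0,0,-2,-2,-4,1,-1,-1
y: 0,1,2,3,4,5,6,7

steps = 4; useful = 32; efficiency = 32/32 = 1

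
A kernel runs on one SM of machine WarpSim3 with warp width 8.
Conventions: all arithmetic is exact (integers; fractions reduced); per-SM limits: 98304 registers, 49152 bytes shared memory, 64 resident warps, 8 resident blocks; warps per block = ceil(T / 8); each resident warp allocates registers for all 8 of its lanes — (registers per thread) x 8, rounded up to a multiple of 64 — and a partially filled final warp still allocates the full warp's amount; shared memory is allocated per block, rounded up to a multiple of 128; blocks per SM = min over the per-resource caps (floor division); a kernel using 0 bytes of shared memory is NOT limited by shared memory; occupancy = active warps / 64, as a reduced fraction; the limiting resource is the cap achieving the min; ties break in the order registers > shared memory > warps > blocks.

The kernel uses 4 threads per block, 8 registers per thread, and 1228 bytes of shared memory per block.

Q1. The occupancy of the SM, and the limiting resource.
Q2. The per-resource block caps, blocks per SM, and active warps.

Answer: occupancy 1/8, limited by blocks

registers: 1536 blocks
shared memory: 38 blocks
warps: 64 blocks
blocks: 8 blocks

Answer: 8 blocks, 8 active warps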